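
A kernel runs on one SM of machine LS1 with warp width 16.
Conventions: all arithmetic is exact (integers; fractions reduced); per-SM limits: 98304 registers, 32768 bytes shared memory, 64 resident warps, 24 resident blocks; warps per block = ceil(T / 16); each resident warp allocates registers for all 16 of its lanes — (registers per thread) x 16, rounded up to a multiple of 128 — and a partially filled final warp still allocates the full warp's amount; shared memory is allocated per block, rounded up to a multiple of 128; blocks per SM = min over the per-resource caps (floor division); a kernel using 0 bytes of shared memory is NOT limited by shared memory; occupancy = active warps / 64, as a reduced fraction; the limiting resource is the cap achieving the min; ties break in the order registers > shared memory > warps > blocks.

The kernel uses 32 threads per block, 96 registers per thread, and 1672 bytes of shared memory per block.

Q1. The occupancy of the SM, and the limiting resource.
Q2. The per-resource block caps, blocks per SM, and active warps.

Answer: occupancy 9/16, limited by shared memory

registers: 32 blocks
shared memory: 18 blocks
warps: 32 blocks
blocks: 24 blocks

Answer: 18 blocks, 36 active warps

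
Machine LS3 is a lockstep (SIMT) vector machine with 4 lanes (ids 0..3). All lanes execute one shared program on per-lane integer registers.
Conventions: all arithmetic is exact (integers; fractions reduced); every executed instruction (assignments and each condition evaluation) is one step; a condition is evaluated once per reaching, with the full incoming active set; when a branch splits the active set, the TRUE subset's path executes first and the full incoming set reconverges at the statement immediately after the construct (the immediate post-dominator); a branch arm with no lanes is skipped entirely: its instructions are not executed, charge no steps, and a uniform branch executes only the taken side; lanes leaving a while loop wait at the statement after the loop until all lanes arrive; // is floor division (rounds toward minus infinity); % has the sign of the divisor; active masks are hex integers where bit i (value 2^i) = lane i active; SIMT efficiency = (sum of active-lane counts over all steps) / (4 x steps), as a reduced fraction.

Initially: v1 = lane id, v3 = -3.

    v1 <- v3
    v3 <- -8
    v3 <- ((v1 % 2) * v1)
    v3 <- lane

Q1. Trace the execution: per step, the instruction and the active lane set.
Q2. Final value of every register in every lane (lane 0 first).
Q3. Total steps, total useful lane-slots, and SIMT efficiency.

step 0: v1 <- v3                     0xf
step 1: v3 <- -8                     0xf
step 2: v3 <- ((v1 % 2) * v1)        0xf
step 3: v3 <- lane                   0xf

Answer: 4 steps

v1: -3,-3,-3,-3
v3: 0,1,2,3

steps = 4; useful = 16; efficiency = 16/16 = 1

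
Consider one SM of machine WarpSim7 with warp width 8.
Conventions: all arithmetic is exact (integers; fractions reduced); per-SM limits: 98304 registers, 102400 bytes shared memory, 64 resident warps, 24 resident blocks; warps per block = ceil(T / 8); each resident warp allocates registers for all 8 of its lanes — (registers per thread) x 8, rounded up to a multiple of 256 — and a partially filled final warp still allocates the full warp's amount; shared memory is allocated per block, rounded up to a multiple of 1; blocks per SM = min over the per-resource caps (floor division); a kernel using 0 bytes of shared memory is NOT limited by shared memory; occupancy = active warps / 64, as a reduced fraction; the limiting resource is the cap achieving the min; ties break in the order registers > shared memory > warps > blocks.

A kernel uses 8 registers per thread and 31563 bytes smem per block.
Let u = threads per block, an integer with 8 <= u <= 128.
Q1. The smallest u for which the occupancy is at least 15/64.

Answer: u = 33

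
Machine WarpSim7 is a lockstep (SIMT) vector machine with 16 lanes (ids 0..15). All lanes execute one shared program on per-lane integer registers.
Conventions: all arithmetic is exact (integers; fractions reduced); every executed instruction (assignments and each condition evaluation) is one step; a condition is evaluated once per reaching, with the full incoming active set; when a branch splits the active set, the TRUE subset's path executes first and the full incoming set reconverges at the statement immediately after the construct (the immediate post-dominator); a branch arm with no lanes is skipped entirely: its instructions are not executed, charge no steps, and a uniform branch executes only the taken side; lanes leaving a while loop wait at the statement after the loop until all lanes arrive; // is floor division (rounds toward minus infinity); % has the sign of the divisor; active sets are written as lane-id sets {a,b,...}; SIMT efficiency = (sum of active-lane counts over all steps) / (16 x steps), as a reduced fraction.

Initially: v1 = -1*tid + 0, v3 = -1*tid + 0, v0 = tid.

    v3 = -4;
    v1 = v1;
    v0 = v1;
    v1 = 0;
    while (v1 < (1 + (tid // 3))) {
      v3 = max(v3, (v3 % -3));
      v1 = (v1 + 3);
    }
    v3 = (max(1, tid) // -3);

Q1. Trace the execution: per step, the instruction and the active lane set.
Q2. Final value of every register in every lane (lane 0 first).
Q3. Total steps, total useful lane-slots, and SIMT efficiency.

step 0: v3 <- -4                     {0,1,2,3,4,5,6,7,8,9,10,11,12,13,14,15}
step 1: v1 <- v1                     {0,1,2,3,4,5,6,7,8,9,10,11,12,13,14,15}
step 2: v0 <- v1                     {0,1,2,3,4,5,6,7,8,9,10,11,12,13,14,15}
step 3: v1 <- 0                      {0,1,2,3,4,5,6,7,8,9,10,11,12,13,14,15}
step 4: eval (v1 < (1 + (tid // 3))) {0,1,2,3,4,5,6,7,8,9,10,11,12,13,14,15}
step 5: v3 <- max(v3, (v3 % -3))     {0,1,2,3,4,5,6,7,8,9,10,11,12,13,14,15}
step 6: v1 <- (v1 + 3)               {0,1,2,3,4,5,6,7,8,9,10,11,12,13,14,15}
step 7: eval (v1 < (1 + (tid // 3))) {0,1,2,3,4,5,6,7,8,9,10,11,12,13,14,15}
step 8: v3 <- max(v3, (v3 % -3))     {9,10,11,12,13,14,15}
step 9: v1 <- (v1 + 3)               {9,10,11,12,13,14,15}
step 10: eval (v1 < (1 + (tid // 3))) {9,10,11,12,13,14,15}
step 11: v3 <- (max(1, tid) // -3)    {0,1,2,3,4,5,6,7,8,9,10,11,12,13,14,15}

Answer: 12 steps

v1: 3,3,3,3,3,3,3,3,3,6,6,6,6,6,6,6
v3: -1,-1,-1,-1,-2,-2,-2,-3,-3,-3,-4,-4,-4,-5,-5,-5
v0: 0,-1,-2,-3,-4,-5,-6,-7,-8,-9,-10,-11,-12,-13,-14,-15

steps = 12; useful = 165; efficiency = 165/192 = 55/64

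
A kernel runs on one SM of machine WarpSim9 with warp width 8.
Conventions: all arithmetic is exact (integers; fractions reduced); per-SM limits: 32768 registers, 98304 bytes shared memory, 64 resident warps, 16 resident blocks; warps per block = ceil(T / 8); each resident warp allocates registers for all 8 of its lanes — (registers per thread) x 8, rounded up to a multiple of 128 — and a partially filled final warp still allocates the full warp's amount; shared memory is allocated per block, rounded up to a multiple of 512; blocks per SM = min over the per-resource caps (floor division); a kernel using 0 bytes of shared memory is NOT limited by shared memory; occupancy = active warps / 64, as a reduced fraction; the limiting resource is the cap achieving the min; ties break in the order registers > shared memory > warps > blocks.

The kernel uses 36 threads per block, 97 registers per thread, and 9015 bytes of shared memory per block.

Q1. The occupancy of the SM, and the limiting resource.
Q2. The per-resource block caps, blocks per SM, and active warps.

Answer: occupancy 35/64, limited by registers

registers: 7 blocks
shared memory: 10 blocks
warps: 12 blocks
blocks: 16 blocks

Answer: 7 blocks, 35 active warps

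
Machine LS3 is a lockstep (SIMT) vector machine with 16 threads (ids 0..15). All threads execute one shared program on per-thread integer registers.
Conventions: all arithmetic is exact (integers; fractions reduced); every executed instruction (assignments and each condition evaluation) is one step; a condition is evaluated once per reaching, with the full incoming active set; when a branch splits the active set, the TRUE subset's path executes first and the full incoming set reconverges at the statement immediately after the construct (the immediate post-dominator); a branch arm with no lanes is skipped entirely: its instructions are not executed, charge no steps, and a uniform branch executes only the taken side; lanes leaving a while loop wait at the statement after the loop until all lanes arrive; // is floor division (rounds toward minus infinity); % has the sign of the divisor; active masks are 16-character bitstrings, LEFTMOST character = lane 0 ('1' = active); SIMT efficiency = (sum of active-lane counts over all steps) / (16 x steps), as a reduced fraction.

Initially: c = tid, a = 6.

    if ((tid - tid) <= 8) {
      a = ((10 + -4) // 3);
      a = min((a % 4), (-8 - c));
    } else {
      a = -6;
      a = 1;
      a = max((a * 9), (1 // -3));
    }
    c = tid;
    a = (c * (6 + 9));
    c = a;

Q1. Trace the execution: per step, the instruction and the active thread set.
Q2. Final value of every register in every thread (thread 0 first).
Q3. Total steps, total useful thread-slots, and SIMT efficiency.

step 0: eval ((tid - tid) <= 8)      1111111111111111
step 1: a <- ((10 + -4) // 3)        1111111111111111
step 2: a <- min((a % 4), (-8 - c))  1111111111111111
step 3: c <- tid                     1111111111111111
step 4: a <- (c * (6 + 9))           1111111111111111
step 5: c <- a                       1111111111111111

Answer: 6 steps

c: 0,15,30,45,60,75,90,105,120,135,150,165,180,195,210,225
a: 0,15,30,45,60,75,90,105,120,135,150,165,180,195,210,225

steps = 6; useful = 96; efficiency = 96/96 = 1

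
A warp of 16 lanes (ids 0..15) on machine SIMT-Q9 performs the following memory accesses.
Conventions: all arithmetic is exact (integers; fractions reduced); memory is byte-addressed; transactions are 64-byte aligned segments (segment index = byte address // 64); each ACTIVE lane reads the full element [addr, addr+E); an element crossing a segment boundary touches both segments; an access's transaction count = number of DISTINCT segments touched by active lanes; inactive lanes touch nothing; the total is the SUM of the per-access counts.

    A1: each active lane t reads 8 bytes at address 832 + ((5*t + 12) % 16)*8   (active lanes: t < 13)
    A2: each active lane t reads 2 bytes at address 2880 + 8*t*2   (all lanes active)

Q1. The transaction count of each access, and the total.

A1: 2 transactions
A2: 4 transactions

Answer: 2,4; total 6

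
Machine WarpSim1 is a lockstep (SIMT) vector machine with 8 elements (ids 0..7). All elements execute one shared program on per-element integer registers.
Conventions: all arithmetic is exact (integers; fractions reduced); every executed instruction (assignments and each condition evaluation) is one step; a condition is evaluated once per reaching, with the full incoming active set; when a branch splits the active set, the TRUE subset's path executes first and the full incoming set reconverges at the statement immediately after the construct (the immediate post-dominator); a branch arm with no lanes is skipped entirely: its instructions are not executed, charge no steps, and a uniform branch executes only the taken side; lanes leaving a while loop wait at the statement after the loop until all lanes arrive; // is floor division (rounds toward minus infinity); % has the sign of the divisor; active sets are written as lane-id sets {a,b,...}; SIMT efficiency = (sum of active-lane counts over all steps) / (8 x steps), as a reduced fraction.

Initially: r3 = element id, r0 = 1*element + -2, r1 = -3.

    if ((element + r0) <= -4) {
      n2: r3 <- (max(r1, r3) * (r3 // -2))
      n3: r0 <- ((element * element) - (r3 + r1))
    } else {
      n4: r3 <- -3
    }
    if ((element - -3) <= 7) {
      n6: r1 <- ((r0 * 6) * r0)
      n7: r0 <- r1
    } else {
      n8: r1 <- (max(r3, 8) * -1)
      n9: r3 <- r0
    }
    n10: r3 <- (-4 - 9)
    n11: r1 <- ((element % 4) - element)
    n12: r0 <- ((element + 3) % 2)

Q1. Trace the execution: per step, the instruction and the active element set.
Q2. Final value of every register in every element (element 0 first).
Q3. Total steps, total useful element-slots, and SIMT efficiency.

step 0: eval ((element + r0) <= -4)  {0,1,2,3,4,5,6,7}
step 1: r3 <- -3                     {0,1,2,3,4,5,6,7}
step 2: eval ((element - -3) <= 7)   {0,1,2,3,4,5,6,7}
step 3: r1 <- ((r0 * 6) * r0)        {0,1,2,3,4}
step 4: r0 <- r1                     {0,1,2,3,4}
step 5: r1 <- (max(r3, 8) * -1)      {5,6,7}
step 6: r3 <- r0                     {5,6,7}
step 7: r3 <- (-4 - 9)               {0,1,2,3,4,5,6,7}
step 8: r1 <- ((element % 4) - element) {0,1,2,3,4,5,6,7}
step 9: r0 <- ((element + 3) % 2)    {0,1,2,3,4,5,6,7}

Answer: 10 steps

r3: -13,-13,-13,-13,-13,-13,-13,-13
r0: 1,0,1,0,1,0,1,0
r1: 0,0,0,0,-4,-4,-4,-4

steps = 10; useful = 64; efficiency = 64/80 = 4/5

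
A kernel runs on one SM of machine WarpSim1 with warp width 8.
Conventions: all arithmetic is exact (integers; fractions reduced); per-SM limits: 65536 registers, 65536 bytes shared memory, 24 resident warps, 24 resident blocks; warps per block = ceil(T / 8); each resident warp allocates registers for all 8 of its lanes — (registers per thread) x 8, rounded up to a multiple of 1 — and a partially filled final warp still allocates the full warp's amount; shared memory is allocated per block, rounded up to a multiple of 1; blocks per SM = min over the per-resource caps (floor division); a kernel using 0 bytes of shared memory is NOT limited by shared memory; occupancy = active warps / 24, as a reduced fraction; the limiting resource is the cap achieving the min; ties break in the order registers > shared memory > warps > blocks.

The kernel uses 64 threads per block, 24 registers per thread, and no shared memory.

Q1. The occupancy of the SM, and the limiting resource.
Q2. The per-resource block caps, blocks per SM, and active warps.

Answer: occupancy 1, limited by warps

registers: 42 blocks
shared memory: no limit (kernel uses none)
warps: 3 blocks
blocks: 24 blocks

Answer: 3 blocks, 24 active warps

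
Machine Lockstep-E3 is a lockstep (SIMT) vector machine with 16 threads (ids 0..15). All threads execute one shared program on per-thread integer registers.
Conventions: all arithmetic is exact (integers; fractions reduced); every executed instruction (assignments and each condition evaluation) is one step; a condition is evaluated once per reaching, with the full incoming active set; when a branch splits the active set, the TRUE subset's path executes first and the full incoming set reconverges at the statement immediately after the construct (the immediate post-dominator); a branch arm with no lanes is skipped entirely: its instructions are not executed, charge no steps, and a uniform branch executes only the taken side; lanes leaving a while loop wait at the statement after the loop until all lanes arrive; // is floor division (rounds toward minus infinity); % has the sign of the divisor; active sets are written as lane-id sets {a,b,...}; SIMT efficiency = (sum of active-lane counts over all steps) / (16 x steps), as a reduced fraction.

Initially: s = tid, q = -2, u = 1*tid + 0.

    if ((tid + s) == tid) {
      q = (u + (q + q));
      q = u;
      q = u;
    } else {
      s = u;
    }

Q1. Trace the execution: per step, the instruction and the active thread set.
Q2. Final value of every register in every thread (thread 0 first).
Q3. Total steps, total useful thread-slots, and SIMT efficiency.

step 0: eval ((tid + s) == tid)      {0,1,2,3,4,5,6,7,8,9,10,11,12,13,14,15}
step 1: q <- (u + (q + q))           {0}
step 2: q <- u                       {0}
step 3: q <- u                       {0}
step 4: s <- u                       {1,2,3,4,5,6,7,8,9,10,11,12,13,14,15}

Answer: 5 steps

s: 0,1,2,3,4,5,6,7,8,9,10,11,12,13,14,15
q: 0,-2,-2,-2,-2,-2,-2,-2,-2,-2,-2,-2,-2,-2,-2,-2
u: 0,1,2,3,4,5,6,7,8,9,10,11,12,13,14,15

steps = 5; useful = 34; efficiency = 34/80 = 17/40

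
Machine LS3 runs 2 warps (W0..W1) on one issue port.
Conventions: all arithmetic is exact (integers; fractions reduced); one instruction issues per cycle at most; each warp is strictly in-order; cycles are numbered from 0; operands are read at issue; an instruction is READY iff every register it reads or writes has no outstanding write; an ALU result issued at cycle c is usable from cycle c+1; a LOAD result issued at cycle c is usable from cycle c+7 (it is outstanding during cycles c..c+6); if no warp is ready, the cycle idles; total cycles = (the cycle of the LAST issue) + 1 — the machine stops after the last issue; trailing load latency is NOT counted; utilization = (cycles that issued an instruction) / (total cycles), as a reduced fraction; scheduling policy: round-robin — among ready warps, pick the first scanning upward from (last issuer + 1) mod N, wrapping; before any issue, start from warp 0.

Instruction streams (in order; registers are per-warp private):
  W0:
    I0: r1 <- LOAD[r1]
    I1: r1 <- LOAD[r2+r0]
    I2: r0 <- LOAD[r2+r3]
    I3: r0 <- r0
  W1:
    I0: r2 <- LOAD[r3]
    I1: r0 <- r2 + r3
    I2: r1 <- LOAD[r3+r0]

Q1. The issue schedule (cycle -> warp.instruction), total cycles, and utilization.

cycle 0: W0.I0
cycle 1: W1.I0
cycle 2: idle
cycle 3: idle
cycle 4: idle
cycle 5: idle
cycle 6: idle
cycle 7: W0.I1
cycle 8: W1.I1
cycle 9: W0.I2
cycle 10: W1.I2
cycle 11: idle
cycle 12: idle
cycle 13: idle
cycle 14: idle
cycle 15: idle
cycle 16: W0.I3

Answer: 17 cycles, utilization 7/17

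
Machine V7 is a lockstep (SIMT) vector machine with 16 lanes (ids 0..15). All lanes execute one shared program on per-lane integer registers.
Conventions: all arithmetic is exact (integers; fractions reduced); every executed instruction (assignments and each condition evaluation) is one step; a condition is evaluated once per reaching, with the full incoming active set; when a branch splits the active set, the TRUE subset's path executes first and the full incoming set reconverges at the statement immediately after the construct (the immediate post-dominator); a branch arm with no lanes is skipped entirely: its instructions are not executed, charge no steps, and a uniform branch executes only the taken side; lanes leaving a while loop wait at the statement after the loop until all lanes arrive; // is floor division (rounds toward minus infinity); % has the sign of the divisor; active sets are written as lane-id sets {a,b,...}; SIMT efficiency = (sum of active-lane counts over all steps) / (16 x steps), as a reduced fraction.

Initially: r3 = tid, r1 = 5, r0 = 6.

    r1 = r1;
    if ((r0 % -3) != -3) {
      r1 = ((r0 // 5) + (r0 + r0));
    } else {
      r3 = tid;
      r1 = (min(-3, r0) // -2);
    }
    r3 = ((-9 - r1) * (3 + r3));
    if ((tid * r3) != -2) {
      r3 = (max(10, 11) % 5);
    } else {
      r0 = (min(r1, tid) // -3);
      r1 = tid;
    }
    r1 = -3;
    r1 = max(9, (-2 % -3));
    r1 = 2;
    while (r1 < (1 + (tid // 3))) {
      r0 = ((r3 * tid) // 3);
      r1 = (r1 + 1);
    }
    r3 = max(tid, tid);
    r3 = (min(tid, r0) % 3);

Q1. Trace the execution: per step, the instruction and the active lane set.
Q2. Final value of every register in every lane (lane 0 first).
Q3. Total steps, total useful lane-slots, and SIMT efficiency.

step 0: r1 <- r1                     {0,1,2,3,4,5,6,7,8,9,10,11,12,13,14,15}
step 1: eval ((r0 % -3) != -3)       {0,1,2,3,4,5,6,7,8,9,10,11,12,13,14,15}
step 2: r1 <- ((r0 // 5) + (r0 + r0)) {0,1,2,3,4,5,6,7,8,9,10,11,12,13,14,15}
step 3: r3 <- ((-9 - r1) * (3 + r3)) {0,1,2,3,4,5,6,7,8,9,10,11,12,13,14,15}
step 4: eval ((tid * r3) != -2)      {0,1,2,3,4,5,6,7,8,9,10,11,12,13,14,15}
step 5: r3 <- (max(10, 11) % 5)      {0,1,2,3,4,5,6,7,8,9,10,11,12,13,14,15}
step 6: r1 <- -3                     {0,1,2,3,4,5,6,7,8,9,10,11,12,13,14,15}
step 7: r1 <- max(9, (-2 % -3))      {0,1,2,3,4,5,6,7,8,9,10,11,12,13,14,15}
step 8: r1 <- 2                      {0,1,2,3,4,5,6,7,8,9,10,11,12,13,14,15}
step 9: eval (r1 < (1 + (tid // 3))) {0,1,2,3,4,5,6,7,8,9,10,11,12,13,14,15}
step 10: r0 <- ((r3 * tid) // 3)      {6,7,8,9,10,11,12,13,14,15}
step 11: r1 <- (r1 + 1)               {6,7,8,9,10,11,12,13,14,15}
step 12: eval (r1 < (1 + (tid // 3))) {6,7,8,9,10,11,12,13,14,15}
step 13: r0 <- ((r3 * tid) // 3)      {9,10,11,12,13,14,15}
step 14: r1 <- (r1 + 1)               {9,10,11,12,13,14,15}
step 15: eval (r1 < (1 + (tid // 3))) {9,10,11,12,13,14,15}
step 16: r0 <- ((r3 * tid) // 3)      {12,13,14,15}
step 17: r1 <- (r1 + 1)               {12,13,14,15}
step 18: eval (r1 < (1 + (tid // 3))) {12,13,14,15}
step 19: r0 <- ((r3 * tid) // 3)      {15}
step 20: r1 <- (r1 + 1)               {15}
step 21: eval (r1 < (1 + (tid // 3))) {15}
step 22: r3 <- max(tid, tid)          {0,1,2,3,4,5,6,7,8,9,10,11,12,13,14,15}
step 23: r3 <- (min(tid, r0) % 3)     {0,1,2,3,4,5,6,7,8,9,10,11,12,13,14,15}

Answer: 24 steps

r3: 0,1,2,0,1,2,2,2,2,0,0,0,1,1,1,2
r1: 2,2,2,2,2,2,3,3,3,4,4,4,5,5,5,6
r0: 6,6,6,6,6,6,2,2,2,3,3,3,4,4,4,5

steps = 24; useful = 258; efficiency = 258/384 = 43/64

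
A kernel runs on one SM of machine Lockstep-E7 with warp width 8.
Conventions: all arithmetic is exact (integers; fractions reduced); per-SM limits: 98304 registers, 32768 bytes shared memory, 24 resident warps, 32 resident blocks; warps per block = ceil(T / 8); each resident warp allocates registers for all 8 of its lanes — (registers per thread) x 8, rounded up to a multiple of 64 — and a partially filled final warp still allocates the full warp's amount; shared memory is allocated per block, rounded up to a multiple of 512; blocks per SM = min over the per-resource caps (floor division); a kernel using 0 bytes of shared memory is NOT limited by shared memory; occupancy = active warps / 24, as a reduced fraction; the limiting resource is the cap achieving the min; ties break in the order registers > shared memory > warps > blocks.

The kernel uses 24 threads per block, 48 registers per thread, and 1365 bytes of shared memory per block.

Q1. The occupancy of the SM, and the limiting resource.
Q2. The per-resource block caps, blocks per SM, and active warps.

Answer: occupancy 1, limited by warps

registers: 85 blocks
shared memory: 21 blocks
warps: 8 blocks
blocks: 32 blocks

Answer: 8 blocks, 24 active warps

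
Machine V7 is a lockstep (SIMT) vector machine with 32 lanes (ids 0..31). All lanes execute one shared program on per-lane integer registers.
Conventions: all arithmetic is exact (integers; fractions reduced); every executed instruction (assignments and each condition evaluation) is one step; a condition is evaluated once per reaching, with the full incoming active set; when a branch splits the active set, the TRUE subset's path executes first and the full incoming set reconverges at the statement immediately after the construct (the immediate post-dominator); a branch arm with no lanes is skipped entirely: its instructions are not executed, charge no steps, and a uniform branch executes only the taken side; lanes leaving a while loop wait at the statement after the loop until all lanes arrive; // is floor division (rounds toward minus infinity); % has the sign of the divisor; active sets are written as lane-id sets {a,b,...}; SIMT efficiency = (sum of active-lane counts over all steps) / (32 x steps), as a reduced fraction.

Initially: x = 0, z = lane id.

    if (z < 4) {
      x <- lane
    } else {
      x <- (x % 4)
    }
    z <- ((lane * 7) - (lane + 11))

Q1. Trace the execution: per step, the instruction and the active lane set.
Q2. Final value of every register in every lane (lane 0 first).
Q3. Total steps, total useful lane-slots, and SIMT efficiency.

step 0: eval (z < 4)                 {0,1,2,3,4,5,6,7,8,9,10,11,12,13,14,15,16,17,18,19,20,21,22,23,24,25,26,27,28,29,30,31}
step 1: x <- lane                    {0,1,2,3}
step 2: x <- (x % 4)                 {4,5,6,7,8,9,10,11,12,13,14,15,16,17,18,19,20,21,22,23,24,25,26,27,28,29,30,31}
step 3: z <- ((lane * 7) - (lane + 11)) {0,1,2,3,4,5,6,7,8,9,10,11,12,13,14,15,16,17,18,19,20,21,22,23,24,25,26,27,28,29,30,31}

Answer: 4 steps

x: 0,1,2,3,0,0,0,0,0,0,0,0,0,0,0,0,0,0,0,0,0,0,0,0,0,0,0,0,0,0,0,0
z: -11,-5,1,7,13,19,25,31,37,43,49,55,61,67,73,79,85,91,97,103,109,115,121,127,133,139,145,151,157,163,169,175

steps = 4; useful = 96; efficiency = 96/128 = 3/4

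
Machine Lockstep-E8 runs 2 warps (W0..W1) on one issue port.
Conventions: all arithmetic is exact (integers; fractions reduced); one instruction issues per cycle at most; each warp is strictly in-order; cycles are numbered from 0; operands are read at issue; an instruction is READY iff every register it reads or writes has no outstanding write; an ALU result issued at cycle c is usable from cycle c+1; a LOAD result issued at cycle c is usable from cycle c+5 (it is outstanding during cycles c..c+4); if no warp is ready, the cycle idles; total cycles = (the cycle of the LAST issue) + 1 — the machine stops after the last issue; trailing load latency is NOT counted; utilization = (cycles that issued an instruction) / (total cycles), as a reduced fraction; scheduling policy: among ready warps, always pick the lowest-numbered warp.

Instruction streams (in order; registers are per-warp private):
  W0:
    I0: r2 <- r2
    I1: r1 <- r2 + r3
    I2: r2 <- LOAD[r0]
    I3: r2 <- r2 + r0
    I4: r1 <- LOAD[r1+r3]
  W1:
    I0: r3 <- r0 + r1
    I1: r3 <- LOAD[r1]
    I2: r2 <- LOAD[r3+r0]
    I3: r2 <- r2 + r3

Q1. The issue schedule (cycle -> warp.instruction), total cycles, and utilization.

cycle 0: W0.I0
cycle 1: W0.I1
cycle 2: W0.I2
cycle 3: W1.I0
cycle 4: W1.I1
cycle 5: idle
cycle 6: idle
cycle 7: W0.I3
cycle 8: W0.I4
cycle 9: W1.I2
cycle 10: idle
cycle 11: idle
cycle 12: idle
cycle 13: idle
cycle 14: W1.I3

Answer: 15 cycles, utilization 3/5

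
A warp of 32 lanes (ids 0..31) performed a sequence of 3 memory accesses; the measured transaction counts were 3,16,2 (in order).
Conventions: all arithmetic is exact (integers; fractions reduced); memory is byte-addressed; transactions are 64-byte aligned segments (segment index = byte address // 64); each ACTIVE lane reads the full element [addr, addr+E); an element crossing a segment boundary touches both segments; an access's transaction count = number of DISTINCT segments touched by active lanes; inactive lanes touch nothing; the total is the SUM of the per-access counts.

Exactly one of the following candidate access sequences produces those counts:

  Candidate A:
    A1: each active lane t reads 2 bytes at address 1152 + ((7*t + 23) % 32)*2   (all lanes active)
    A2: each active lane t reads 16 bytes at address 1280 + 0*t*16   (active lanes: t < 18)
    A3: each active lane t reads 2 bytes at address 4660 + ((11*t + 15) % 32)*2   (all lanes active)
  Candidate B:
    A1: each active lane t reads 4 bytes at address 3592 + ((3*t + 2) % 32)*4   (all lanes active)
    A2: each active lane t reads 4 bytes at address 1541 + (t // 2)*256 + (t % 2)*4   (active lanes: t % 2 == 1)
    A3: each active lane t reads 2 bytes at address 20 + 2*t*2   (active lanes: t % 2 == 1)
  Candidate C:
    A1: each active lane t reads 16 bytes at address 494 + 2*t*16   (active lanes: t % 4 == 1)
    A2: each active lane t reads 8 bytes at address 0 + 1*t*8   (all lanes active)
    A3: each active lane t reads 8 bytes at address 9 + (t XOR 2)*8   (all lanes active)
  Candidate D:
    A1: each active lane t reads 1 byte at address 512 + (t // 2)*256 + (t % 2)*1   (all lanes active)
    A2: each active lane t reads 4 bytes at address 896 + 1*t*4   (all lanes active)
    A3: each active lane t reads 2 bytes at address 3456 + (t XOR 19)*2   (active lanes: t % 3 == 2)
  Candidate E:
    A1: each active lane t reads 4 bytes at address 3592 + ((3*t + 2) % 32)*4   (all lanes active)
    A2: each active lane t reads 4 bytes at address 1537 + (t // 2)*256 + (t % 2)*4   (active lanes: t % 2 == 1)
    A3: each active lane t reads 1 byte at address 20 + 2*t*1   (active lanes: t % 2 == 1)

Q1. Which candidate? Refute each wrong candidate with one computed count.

A: A1 gives 1 transaction, not 3
B: A3 gives 3 transactions, not 2
C: A1 gives 8 transactions, not 3
D: A1 gives 16 transactions, not 3
E: all counts match (3,16,2)

Answer: E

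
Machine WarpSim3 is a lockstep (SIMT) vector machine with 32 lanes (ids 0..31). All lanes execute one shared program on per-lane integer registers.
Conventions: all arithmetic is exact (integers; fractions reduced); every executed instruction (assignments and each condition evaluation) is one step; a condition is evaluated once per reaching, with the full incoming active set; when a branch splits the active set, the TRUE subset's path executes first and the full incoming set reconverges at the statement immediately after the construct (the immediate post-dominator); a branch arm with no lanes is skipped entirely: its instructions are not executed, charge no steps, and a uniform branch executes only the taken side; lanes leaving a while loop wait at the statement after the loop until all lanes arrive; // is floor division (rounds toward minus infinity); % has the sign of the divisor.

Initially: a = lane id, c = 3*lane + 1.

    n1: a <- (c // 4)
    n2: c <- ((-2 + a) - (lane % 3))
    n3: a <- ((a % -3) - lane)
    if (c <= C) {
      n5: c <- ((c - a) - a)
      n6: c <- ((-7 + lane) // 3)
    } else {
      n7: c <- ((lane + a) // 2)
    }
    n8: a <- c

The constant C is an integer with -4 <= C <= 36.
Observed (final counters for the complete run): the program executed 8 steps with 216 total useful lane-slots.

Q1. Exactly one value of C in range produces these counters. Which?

Answer: C = 14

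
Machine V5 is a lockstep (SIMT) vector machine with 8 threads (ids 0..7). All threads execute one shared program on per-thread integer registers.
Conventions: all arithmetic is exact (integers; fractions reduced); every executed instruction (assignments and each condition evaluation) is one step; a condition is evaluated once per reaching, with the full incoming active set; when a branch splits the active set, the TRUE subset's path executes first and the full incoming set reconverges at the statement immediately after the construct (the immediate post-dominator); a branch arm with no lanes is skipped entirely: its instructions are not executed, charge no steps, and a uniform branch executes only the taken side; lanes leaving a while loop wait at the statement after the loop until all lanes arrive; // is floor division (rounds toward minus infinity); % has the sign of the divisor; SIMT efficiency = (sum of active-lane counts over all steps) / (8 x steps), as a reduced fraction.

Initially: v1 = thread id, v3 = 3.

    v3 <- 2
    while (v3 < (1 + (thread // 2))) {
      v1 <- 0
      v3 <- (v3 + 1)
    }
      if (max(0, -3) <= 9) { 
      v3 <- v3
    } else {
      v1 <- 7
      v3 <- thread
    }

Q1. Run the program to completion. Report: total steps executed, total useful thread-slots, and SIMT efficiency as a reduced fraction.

Answer: 10 steps, 50 useful, 5/8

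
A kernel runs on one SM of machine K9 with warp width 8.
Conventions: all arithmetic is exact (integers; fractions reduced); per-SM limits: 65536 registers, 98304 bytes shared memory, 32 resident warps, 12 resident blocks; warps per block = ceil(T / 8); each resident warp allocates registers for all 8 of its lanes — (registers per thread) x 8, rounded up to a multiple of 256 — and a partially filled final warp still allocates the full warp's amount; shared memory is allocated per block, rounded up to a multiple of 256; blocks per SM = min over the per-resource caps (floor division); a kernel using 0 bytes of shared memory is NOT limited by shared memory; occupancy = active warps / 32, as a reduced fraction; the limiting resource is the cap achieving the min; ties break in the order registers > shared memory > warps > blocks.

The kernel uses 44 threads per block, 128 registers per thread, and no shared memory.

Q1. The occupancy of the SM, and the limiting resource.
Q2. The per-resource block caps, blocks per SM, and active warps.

Answer: occupancy 15/16, limited by warps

registers: 10 blocks
shared memory: no limit (kernel uses none)
warps: 5 blocks
blocks: 12 blocks

Answer: 5 blocks, 30 active warps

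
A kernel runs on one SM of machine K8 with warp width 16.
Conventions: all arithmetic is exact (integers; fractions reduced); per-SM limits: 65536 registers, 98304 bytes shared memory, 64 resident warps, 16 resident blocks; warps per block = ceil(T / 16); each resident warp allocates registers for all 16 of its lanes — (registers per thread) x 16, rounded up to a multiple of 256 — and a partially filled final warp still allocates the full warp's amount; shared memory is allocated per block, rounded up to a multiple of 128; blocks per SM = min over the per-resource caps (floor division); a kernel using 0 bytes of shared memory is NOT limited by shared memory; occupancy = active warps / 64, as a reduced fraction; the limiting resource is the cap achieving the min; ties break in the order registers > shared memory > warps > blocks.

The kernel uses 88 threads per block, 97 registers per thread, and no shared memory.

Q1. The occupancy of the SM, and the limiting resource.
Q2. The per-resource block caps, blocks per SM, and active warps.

Answer: occupancy 9/16, limited by registers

registers: 6 blocks
shared memory: no limit (kernel uses none)
warps: 10 blocks
blocks: 16 blocks

Answer: 6 blocks, 36 active warps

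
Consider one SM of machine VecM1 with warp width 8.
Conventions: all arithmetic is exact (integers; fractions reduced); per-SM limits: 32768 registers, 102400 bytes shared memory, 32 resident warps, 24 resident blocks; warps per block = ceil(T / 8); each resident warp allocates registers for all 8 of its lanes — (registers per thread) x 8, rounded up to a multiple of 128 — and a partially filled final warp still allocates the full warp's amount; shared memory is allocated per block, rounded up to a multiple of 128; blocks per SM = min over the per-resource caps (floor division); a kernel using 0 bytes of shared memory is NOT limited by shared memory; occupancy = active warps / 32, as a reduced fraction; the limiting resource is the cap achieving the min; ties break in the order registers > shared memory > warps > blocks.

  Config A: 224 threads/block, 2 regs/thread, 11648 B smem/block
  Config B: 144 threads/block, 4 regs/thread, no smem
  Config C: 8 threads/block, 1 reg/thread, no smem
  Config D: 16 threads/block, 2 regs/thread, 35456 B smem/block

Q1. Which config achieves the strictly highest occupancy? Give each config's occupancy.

occupancies: A 7/8, B 9/16, C 3/4, D 1/8

Answer: A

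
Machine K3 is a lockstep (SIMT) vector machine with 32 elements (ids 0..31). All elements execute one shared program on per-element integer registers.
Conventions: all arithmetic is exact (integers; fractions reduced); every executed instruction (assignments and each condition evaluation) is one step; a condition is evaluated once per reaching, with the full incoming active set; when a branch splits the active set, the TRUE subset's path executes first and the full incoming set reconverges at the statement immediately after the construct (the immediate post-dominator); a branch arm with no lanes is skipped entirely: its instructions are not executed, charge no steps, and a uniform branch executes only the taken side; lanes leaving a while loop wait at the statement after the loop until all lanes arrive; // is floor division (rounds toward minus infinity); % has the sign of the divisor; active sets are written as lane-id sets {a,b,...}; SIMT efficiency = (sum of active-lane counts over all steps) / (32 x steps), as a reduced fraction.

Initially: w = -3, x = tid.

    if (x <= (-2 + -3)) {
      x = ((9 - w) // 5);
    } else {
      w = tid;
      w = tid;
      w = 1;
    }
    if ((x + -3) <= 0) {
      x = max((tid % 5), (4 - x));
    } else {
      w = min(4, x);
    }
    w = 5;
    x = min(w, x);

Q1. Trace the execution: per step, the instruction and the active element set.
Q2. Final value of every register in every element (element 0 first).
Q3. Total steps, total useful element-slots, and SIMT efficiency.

step 0: eval (x <= (-2 + -3))        {0,1,2,3,4,5,6,7,8,9,10,11,12,13,14,15,16,17,18,19,20,21,22,23,24,25,26,27,28,29,30,31}
step 1: w <- tid                     {0,1,2,3,4,5,6,7,8,9,10,11,12,13,14,15,16,17,18,19,20,21,22,23,24,25,26,27,28,29,30,31}
step 2: w <- tid                     {0,1,2,3,4,5,6,7,8,9,10,11,12,13,14,15,16,17,18,19,20,21,22,23,24,25,26,27,28,29,30,31}
step 3: w <- 1                       {0,1,2,3,4,5,6,7,8,9,10,11,12,13,14,15,16,17,18,19,20,21,22,23,24,25,26,27,28,29,30,31}
step 4: eval ((x + -3) <= 0)         {0,1,2,3,4,5,6,7,8,9,10,11,12,13,14,15,16,17,18,19,20,21,22,23,24,25,26,27,28,29,30,31}
step 5: x <- max((tid % 5), (4 - x)) {0,1,2,3}
step 6: w <- min(4, x)               {4,5,6,7,8,9,10,11,12,13,14,15,16,17,18,19,20,21,22,23,24,25,26,27,28,29,30,31}
step 7: w <- 5                       {0,1,2,3,4,5,6,7,8,9,10,11,12,13,14,15,16,17,18,19,20,21,22,23,24,25,26,27,28,29,30,31}
step 8: x <- min(w, x)               {0,1,2,3,4,5,6,7,8,9,10,11,12,13,14,15,16,17,18,19,20,21,22,23,24,25,26,27,28,29,30,31}

Answer: 9 steps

w: 5,5,5,5,5,5,5,5,5,5,5,5,5,5,5,5,5,5,5,5,5,5,5,5,5,5,5,5,5,5,5,5
x: 4,3,2,3,4,5,5,5,5,5,5,5,5,5,5,5,5,5,5,5,5,5,5,5,5,5,5,5,5,5,5,5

steps = 9; useful = 256; efficiency = 256/288 = 8/9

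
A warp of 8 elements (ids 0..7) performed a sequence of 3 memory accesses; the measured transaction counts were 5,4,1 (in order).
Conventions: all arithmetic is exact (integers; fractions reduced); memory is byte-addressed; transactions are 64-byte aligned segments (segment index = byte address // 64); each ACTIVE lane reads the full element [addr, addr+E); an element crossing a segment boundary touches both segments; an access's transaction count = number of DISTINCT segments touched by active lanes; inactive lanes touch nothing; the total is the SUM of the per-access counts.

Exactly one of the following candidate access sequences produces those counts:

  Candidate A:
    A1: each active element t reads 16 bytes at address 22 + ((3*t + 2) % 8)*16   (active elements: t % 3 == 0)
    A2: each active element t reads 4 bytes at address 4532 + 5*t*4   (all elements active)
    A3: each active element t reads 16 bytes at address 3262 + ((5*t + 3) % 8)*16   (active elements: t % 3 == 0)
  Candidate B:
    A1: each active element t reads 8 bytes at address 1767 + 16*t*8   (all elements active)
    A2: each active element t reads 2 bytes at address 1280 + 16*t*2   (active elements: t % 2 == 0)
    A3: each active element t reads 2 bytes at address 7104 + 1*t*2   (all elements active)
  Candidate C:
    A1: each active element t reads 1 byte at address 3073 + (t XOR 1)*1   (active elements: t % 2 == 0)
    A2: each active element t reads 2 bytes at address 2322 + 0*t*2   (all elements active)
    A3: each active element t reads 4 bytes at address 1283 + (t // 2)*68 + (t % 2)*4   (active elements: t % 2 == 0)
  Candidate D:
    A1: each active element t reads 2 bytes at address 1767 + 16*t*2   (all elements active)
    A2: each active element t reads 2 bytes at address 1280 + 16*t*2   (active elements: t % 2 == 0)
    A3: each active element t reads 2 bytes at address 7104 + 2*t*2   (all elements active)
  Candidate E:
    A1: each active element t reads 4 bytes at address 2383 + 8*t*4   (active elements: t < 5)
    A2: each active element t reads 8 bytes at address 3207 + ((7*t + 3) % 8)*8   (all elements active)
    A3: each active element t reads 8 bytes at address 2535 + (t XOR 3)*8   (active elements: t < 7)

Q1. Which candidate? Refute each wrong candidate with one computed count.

A: A1 gives 2 transactions, not 5
B: A1 gives 8 transactions, not 5
C: A1 gives 1 transaction, not 5
E: A1 gives 3 transactions, not 5
D: all counts match (5,4,1)

Answer: D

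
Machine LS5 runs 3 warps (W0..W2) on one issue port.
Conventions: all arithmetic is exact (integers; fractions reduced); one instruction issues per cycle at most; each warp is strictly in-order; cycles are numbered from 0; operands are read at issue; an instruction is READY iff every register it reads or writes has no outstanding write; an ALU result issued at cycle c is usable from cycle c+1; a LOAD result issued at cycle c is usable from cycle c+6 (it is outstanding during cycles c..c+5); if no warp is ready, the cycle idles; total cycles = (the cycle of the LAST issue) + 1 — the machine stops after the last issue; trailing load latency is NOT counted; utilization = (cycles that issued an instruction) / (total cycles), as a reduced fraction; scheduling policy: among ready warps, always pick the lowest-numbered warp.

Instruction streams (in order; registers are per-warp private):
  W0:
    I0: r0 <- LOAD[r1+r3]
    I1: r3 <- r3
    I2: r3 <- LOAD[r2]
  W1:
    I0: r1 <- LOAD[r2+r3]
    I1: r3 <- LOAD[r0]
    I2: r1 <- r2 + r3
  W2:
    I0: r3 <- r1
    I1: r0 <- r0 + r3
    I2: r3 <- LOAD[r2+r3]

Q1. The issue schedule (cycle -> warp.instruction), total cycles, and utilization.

cycle 0: W0.I0
cycle 1: W0.I1
cycle 2: W0.I2
cycle 3: W1.I0
cycle 4: W1.I1
cycle 5: W2.I0
cycle 6: W2.I1
cycle 7: W2.I2
cycle 8: idle
cycle 9: idle
cycle 10: W1.I2

Answer: 11 cycles, utilization 9/11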